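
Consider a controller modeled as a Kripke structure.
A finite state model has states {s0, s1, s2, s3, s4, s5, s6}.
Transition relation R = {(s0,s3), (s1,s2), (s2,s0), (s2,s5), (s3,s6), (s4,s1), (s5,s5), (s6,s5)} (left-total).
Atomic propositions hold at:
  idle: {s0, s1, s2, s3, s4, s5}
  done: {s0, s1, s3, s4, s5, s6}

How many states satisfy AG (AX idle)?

Sat(AX idle) = {s : every successor in {s0, s1, s2, s3, s4, s5}} = {s0, s1, s2, s4, s5, s6}
AG (AX idle): greatest fixpoint, start Z0 = {s0, s1, s2, s4, s5, s6}, keep only states in Sat with every successor in Z. Z1 = {s1, s2, s4, s5, s6}; Z2 = {s1, s4, s5, s6}; Z3 = {s4, s5, s6}; Z4 = {s5, s6}; fixed.
Sat(AG (AX idle)) = {s5, s6}
|Sat(AG (AX idle))| = |{s5, s6}| = 2.

2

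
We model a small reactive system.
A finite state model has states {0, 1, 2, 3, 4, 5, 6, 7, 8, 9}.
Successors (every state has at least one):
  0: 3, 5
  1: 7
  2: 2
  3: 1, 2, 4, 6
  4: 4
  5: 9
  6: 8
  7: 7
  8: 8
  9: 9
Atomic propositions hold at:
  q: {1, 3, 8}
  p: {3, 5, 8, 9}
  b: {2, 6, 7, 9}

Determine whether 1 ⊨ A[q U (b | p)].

Sat(b | p) = {2, 3, 5, 6, 7, 8, 9}
A[q U (b | p)]: least fixpoint, start Z0 = Sat((b | p)) = {2, 3, 5, 6, 7, 8, 9}, add states in Sat(q) with every successor in Z. Z1 = {1, 2, 3, 5, 6, 7, 8, 9}; fixed.
Sat(A[q U (b | p)]) = {1, 2, 3, 5, 6, 7, 8, 9}
1 ∈ Sat(A[q U (b | p)]) = {1, 2, 3, 5, 6, 7, 8, 9}, so the formula holds at 1.

Yes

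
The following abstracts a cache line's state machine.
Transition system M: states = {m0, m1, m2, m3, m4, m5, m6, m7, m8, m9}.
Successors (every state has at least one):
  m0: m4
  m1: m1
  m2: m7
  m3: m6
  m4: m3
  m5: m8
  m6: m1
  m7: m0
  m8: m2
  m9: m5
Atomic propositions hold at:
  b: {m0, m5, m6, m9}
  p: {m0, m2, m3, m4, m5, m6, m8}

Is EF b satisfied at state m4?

EF b: least fixpoint, start Z0 = {m0, m5, m6, m9}, add states with some successor in Z. Z1 = {m0, m3, m5, m6, m7, m9}; Z2 = {m0, m2, m3, m4, m5, m6, m7, m9}; Z3 = {m0, m2, m3, m4, m5, m6, m7, m8, m9}; fixed.
Sat(EF b) = {m0, m2, m3, m4, m5, m6, m7, m8, m9}
m4 ∈ Sat(EF b) = {m0, m2, m3, m4, m5, m6, m7, m8, m9}, so the formula holds at m4.

Yes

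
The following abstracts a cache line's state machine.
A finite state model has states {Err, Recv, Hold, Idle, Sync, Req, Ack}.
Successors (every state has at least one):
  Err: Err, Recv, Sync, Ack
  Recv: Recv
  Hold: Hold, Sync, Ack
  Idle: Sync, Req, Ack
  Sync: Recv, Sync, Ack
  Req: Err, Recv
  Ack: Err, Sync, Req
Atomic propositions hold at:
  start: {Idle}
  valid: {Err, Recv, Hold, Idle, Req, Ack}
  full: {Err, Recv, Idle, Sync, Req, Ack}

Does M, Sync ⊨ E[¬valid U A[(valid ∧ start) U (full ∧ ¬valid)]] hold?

Yes

Sat(¬valid) = {Sync}
Sat(valid ∧ start) = {Idle}
Sat(full ∧ ¬valid) = {Sync}
A[(valid ∧ start) U (full ∧ ¬valid)]: least fixpoint, start Z0 = Sat((full ∧ ¬valid)) = {Sync}, add states in Sat(valid ∧ start) with every successor in Z. Already a fixed point.
Sat(A[(valid ∧ start) U (full ∧ ¬valid)]) = {Sync}
E[¬valid U A[(valid ∧ start) U (full ∧ ¬valid)]]: least fixpoint, start Z0 = Sat(A[(valid ∧ start) U (full ∧ ¬valid)]) = {Sync}, add states in Sat(¬valid) with some successor in Z. Already a fixed point.
Sat(E[¬valid U A[(valid ∧ start) U (full ∧ ¬valid)]]) = {Sync}
Sync ∈ Sat(E[¬valid U A[(valid ∧ start) U (full ∧ ¬valid)]]) = {Sync}, so the formula holds at Sync.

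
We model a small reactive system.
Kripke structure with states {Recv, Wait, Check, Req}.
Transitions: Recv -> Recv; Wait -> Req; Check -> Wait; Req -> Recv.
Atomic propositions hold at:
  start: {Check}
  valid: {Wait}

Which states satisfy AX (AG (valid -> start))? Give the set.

Sat(valid -> start) = {Recv, Check, Req}
AG (valid -> start): greatest fixpoint, start Z0 = {Recv, Check, Req}, keep only states in Sat with every successor in Z. Z1 = {Recv, Req}; fixed.
Sat(AG (valid -> start)) = {Recv, Req}
Sat(AX (AG (valid -> start))) = {s : every successor in {Recv, Req}} = {Recv, Wait, Req}

{Recv, Wait, Req}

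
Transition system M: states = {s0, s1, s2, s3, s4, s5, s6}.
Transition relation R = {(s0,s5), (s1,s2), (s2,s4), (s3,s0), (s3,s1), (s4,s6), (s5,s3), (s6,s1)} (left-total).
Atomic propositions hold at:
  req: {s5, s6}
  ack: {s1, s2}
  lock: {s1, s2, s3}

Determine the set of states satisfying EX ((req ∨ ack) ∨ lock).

Sat(req ∨ ack) = {s1, s2, s5, s6}
Sat((req ∨ ack) ∨ lock) = {s1, s2, s3, s5, s6}
Sat(EX ((req ∨ ack) ∨ lock)) = {s : some successor in {s1, s2, s3, s5, s6}} = {s0, s1, s3, s4, s5, s6}

{s0, s1, s3, s4, s5, s6}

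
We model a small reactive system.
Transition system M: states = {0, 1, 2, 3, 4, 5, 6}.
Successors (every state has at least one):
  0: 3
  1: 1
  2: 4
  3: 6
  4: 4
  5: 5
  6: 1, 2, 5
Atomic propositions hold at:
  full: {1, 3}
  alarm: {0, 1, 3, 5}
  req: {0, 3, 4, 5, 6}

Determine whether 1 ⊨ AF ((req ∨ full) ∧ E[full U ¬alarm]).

Sat(req ∨ full) = {0, 1, 3, 4, 5, 6}
Sat(¬alarm) = {2, 4, 6}
E[full U ¬alarm]: least fixpoint, start Z0 = Sat(¬alarm) = {2, 4, 6}, add states in Sat(full) with some successor in Z. Z1 = {2, 3, 4, 6}; fixed.
Sat(E[full U ¬alarm]) = {2, 3, 4, 6}
Sat((req ∨ full) ∧ E[full U ¬alarm]) = {3, 4, 6}
AF ((req ∨ full) ∧ E[full U ¬alarm]): least fixpoint, start Z0 = {3, 4, 6}, add states with every successor in Z. Z1 = {0, 2, 3, 4, 6}; fixed.
Sat(AF ((req ∨ full) ∧ E[full U ¬alarm])) = {0, 2, 3, 4, 6}
1 ∉ Sat(AF ((req ∨ full) ∧ E[full U ¬alarm])) = {0, 2, 3, 4, 6}, so the formula does not hold at 1.

No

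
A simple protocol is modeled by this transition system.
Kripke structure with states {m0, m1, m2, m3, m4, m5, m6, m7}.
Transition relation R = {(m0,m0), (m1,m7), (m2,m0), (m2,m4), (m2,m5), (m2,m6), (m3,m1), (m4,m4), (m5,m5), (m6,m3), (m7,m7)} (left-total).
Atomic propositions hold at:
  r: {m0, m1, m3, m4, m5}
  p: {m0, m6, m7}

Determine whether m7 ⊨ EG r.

EG r: greatest fixpoint, start Z0 = {m0, m1, m3, m4, m5}, keep only states in Sat with some successor in Z. Z1 = {m0, m3, m4, m5}; Z2 = {m0, m4, m5}; fixed.
Sat(EG r) = {m0, m4, m5}
m7 ∉ Sat(EG r) = {m0, m4, m5}, so the formula does not hold at m7.

No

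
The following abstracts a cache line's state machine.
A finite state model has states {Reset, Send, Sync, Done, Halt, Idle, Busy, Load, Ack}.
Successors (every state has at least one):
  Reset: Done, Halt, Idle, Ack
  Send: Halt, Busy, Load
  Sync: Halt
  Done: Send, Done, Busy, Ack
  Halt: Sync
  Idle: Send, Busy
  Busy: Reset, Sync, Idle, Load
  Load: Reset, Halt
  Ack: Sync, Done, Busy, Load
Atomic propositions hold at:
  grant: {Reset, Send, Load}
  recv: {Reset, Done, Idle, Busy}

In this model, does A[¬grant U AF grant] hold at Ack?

No

Sat(¬grant) = {Sync, Done, Halt, Idle, Busy, Ack}
AF grant: least fixpoint, start Z0 = {Reset, Send, Load}, add states with every successor in Z. Already a fixed point.
Sat(AF grant) = {Reset, Send, Load}
A[¬grant U AF grant]: least fixpoint, start Z0 = Sat(AF grant) = {Reset, Send, Load}, add states in Sat(¬grant) with every successor in Z. Already a fixed point.
Sat(A[¬grant U AF grant]) = {Reset, Send, Load}
Ack ∉ Sat(A[¬grant U AF grant]) = {Reset, Send, Load}, so the formula does not hold at Ack.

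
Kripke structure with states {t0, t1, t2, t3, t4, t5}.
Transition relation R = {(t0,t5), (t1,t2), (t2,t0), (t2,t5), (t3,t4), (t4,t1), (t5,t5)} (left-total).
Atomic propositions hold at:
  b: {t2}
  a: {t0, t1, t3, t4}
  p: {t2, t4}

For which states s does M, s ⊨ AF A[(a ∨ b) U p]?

Sat(a ∨ b) = {t0, t1, t2, t3, t4}
A[(a ∨ b) U p]: least fixpoint, start Z0 = Sat(p) = {t2, t4}, add states in Sat(a ∨ b) with every successor in Z. Z1 = {t1, t2, t3, t4}; fixed.
Sat(A[(a ∨ b) U p]) = {t1, t2, t3, t4}
AF A[(a ∨ b) U p]: least fixpoint, start Z0 = {t1, t2, t3, t4}, add states with every successor in Z. Already a fixed point.
Sat(AF A[(a ∨ b) U p]) = {t1, t2, t3, t4}

{t1, t2, t3, t4}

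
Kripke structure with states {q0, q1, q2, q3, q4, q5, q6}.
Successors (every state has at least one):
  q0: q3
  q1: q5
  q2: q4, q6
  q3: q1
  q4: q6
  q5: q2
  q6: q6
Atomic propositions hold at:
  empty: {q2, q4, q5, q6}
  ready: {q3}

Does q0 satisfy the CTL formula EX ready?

Sat(EX ready) = {s : some successor in {q3}} = {q0}
q0 ∈ Sat(EX ready) = {q0}, so the formula holds at q0.

Yes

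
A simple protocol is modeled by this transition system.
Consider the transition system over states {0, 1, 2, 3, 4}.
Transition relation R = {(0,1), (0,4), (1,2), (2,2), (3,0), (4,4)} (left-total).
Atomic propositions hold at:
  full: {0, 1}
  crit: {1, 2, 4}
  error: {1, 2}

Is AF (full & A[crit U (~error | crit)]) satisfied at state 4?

Sat(~error) = {0, 3, 4}
Sat(~error | crit) = {0, 1, 2, 3, 4}
A[crit U (~error | crit)]: least fixpoint, start Z0 = Sat((~error | crit)) = {0, 1, 2, 3, 4}, add states in Sat(crit) with every successor in Z. Already a fixed point.
Sat(A[crit U (~error | crit)]) = {0, 1, 2, 3, 4}
Sat(full & A[crit U (~error | crit)]) = {0, 1}
AF (full & A[crit U (~error | crit)]): least fixpoint, start Z0 = {0, 1}, add states with every successor in Z. Z1 = {0, 1, 3}; fixed.
Sat(AF (full & A[crit U (~error | crit)])) = {0, 1, 3}
4 ∉ Sat(AF (full & A[crit U (~error | crit)])) = {0, 1, 3}, so the formula does not hold at 4.

No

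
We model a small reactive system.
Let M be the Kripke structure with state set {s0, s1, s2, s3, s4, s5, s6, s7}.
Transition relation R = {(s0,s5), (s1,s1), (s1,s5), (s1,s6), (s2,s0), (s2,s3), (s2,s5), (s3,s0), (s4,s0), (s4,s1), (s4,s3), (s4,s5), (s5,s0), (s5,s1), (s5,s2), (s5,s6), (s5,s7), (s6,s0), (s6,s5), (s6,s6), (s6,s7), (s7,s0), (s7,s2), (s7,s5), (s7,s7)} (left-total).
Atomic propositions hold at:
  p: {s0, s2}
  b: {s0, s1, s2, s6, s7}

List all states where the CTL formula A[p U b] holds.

{s0, s1, s2, s6, s7}

A[p U b]: least fixpoint, start Z0 = Sat(b) = {s0, s1, s2, s6, s7}, add states in Sat(p) with every successor in Z. Already a fixed point.
Sat(A[p U b]) = {s0, s1, s2, s6, s7}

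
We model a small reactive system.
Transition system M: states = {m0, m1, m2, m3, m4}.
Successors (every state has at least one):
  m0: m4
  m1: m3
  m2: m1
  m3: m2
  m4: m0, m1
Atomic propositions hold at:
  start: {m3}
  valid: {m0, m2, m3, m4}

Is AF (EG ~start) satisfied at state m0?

Yes

Sat(~start) = {m0, m1, m2, m4}
EG ~start: greatest fixpoint, start Z0 = {m0, m1, m2, m4}, keep only states in Sat with some successor in Z. Z1 = {m0, m2, m4}; Z2 = {m0, m4}; fixed.
Sat(EG ~start) = {m0, m4}
AF (EG ~start): least fixpoint, start Z0 = {m0, m4}, add states with every successor in Z. Already a fixed point.
Sat(AF (EG ~start)) = {m0, m4}
m0 ∈ Sat(AF (EG ~start)) = {m0, m4}, so the formula holds at m0.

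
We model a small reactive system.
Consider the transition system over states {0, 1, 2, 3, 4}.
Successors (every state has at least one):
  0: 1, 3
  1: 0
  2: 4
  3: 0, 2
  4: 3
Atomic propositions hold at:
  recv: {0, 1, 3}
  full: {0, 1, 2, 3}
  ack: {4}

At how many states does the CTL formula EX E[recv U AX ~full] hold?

4

Sat(~full) = {4}
Sat(AX ~full) = {s : every successor in {4}} = {2}
E[recv U AX ~full]: least fixpoint, start Z0 = Sat(AX ~full) = {2}, add states in Sat(recv) with some successor in Z. Z1 = {2, 3}; Z2 = {0, 2, 3}; Z3 = {0, 1, 2, 3}; fixed.
Sat(E[recv U AX ~full]) = {0, 1, 2, 3}
Sat(EX E[recv U AX ~full]) = {s : some successor in {0, 1, 2, 3}} = {0, 1, 3, 4}
|Sat(EX E[recv U AX ~full])| = |{0, 1, 3, 4}| = 4.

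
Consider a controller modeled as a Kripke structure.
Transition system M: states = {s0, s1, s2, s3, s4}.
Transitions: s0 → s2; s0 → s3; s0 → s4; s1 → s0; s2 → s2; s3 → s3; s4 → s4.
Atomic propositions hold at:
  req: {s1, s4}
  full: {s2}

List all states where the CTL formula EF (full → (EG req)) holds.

{s0, s1, s3, s4}

EG req: greatest fixpoint, start Z0 = {s1, s4}, keep only states in Sat with some successor in Z. Z1 = {s4}; fixed.
Sat(EG req) = {s4}
Sat(full → (EG req)) = {s0, s1, s3, s4}
EF (full → (EG req)): least fixpoint, start Z0 = {s0, s1, s3, s4}, add states with some successor in Z. Already a fixed point.
Sat(EF (full → (EG req))) = {s0, s1, s3, s4}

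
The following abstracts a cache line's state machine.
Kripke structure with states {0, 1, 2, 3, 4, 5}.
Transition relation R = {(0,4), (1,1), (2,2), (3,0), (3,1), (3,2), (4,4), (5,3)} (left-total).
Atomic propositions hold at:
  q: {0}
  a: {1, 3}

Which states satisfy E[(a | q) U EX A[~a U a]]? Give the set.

Sat(a | q) = {0, 1, 3}
Sat(~a) = {0, 2, 4, 5}
A[~a U a]: least fixpoint, start Z0 = Sat(a) = {1, 3}, add states in Sat(~a) with every successor in Z. Z1 = {1, 3, 5}; fixed.
Sat(A[~a U a]) = {1, 3, 5}
Sat(EX A[~a U a]) = {s : some successor in {1, 3, 5}} = {1, 3, 5}
E[(a | q) U EX A[~a U a]]: least fixpoint, start Z0 = Sat(EX A[~a U a]) = {1, 3, 5}, add states in Sat(a | q) with some successor in Z. Already a fixed point.
Sat(E[(a | q) U EX A[~a U a]]) = {1, 3, 5}

{1, 3, 5}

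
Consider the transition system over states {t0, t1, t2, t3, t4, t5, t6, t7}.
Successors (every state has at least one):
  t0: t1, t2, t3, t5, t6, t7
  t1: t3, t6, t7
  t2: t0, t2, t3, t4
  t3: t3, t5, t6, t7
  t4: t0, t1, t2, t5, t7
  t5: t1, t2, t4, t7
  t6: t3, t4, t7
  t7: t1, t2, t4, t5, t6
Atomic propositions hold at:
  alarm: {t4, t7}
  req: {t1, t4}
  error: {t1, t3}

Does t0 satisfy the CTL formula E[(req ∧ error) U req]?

Sat(req ∧ error) = {t1}
E[(req ∧ error) U req]: least fixpoint, start Z0 = Sat(req) = {t1, t4}, add states in Sat(req ∧ error) with some successor in Z. Already a fixed point.
Sat(E[(req ∧ error) U req]) = {t1, t4}
t0 ∉ Sat(E[(req ∧ error) U req]) = {t1, t4}, so the formula does not hold at t0.

No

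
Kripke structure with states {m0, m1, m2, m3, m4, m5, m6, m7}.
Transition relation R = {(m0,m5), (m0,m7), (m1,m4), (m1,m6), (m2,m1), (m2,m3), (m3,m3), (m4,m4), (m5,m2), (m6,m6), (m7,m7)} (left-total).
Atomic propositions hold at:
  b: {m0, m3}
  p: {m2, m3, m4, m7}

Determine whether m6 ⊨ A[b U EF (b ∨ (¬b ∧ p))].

Sat(¬b) = {m1, m2, m4, m5, m6, m7}
Sat(¬b ∧ p) = {m2, m4, m7}
Sat(b ∨ (¬b ∧ p)) = {m0, m2, m3, m4, m7}
EF (b ∨ (¬b ∧ p)): least fixpoint, start Z0 = {m0, m2, m3, m4, m7}, add states with some successor in Z. Z1 = {m0, m1, m2, m3, m4, m5, m7}; fixed.
Sat(EF (b ∨ (¬b ∧ p))) = {m0, m1, m2, m3, m4, m5, m7}
A[b U EF (b ∨ (¬b ∧ p))]: least fixpoint, start Z0 = Sat(EF (b ∨ (¬b ∧ p))) = {m0, m1, m2, m3, m4, m5, m7}, add states in Sat(b) with every successor in Z. Already a fixed point.
Sat(A[b U EF (b ∨ (¬b ∧ p))]) = {m0, m1, m2, m3, m4, m5, m7}
m6 ∉ Sat(A[b U EF (b ∨ (¬b ∧ p))]) = {m0, m1, m2, m3, m4, m5, m7}, so the formula does not hold at m6.

No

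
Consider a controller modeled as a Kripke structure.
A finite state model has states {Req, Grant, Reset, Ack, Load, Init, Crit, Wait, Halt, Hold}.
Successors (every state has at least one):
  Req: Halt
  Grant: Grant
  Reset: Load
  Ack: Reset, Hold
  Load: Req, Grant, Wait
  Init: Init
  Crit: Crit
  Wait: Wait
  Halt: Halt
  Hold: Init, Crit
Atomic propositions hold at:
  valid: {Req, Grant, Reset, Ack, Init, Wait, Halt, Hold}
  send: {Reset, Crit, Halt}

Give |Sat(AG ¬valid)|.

Sat(¬valid) = {Load, Crit}
AG ¬valid: greatest fixpoint, start Z0 = {Load, Crit}, keep only states in Sat with every successor in Z. Z1 = {Crit}; fixed.
Sat(AG ¬valid) = {Crit}
|Sat(AG ¬valid)| = |{Crit}| = 1.

1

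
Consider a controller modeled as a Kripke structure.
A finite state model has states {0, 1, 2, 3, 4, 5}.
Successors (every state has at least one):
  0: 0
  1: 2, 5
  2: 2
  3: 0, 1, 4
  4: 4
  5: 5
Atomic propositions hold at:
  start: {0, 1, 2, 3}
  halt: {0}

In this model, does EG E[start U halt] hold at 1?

No

E[start U halt]: least fixpoint, start Z0 = Sat(halt) = {0}, add states in Sat(start) with some successor in Z. Z1 = {0, 3}; fixed.
Sat(E[start U halt]) = {0, 3}
EG E[start U halt]: greatest fixpoint, start Z0 = {0, 3}, keep only states in Sat with some successor in Z. Already a fixed point.
Sat(EG E[start U halt]) = {0, 3}
1 ∉ Sat(EG E[start U halt]) = {0, 3}, so the formula does not hold at 1.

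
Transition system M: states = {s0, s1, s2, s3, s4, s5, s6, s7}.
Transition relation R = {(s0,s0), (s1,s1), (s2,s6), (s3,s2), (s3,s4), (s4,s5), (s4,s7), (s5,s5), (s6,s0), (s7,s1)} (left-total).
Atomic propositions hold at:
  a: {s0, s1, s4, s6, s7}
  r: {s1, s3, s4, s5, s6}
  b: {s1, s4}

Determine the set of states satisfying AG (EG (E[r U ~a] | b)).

{s1, s5}

Sat(~a) = {s2, s3, s5}
E[r U ~a]: least fixpoint, start Z0 = Sat(~a) = {s2, s3, s5}, add states in Sat(r) with some successor in Z. Z1 = {s2, s3, s4, s5}; fixed.
Sat(E[r U ~a]) = {s2, s3, s4, s5}
Sat(E[r U ~a] | b) = {s1, s2, s3, s4, s5}
EG (E[r U ~a] | b): greatest fixpoint, start Z0 = {s1, s2, s3, s4, s5}, keep only states in Sat with some successor in Z. Z1 = {s1, s3, s4, s5}; fixed.
Sat(EG (E[r U ~a] | b)) = {s1, s3, s4, s5}
AG (EG (E[r U ~a] | b)): greatest fixpoint, start Z0 = {s1, s3, s4, s5}, keep only states in Sat with every successor in Z. Z1 = {s1, s5}; fixed.
Sat(AG (EG (E[r U ~a] | b))) = {s1, s5}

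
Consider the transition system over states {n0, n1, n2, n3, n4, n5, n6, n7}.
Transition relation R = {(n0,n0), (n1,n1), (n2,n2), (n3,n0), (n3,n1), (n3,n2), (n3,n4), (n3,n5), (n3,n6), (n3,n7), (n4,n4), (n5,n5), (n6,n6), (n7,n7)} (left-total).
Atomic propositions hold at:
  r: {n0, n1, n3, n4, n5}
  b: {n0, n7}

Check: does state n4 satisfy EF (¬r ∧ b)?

Sat(¬r) = {n2, n6, n7}
Sat(¬r ∧ b) = {n7}
EF (¬r ∧ b): least fixpoint, start Z0 = {n7}, add states with some successor in Z. Z1 = {n3, n7}; fixed.
Sat(EF (¬r ∧ b)) = {n3, n7}
n4 ∉ Sat(EF (¬r ∧ b)) = {n3, n7}, so the formula does not hold at n4.

No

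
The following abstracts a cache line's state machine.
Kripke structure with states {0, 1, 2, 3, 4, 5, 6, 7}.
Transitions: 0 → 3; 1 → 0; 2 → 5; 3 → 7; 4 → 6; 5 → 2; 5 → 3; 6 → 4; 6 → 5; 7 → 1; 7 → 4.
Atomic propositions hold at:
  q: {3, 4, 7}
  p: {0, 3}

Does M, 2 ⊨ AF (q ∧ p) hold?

No

Sat(q ∧ p) = {3}
AF (q ∧ p): least fixpoint, start Z0 = {3}, add states with every successor in Z. Z1 = {0, 3}; Z2 = {0, 1, 3}; fixed.
Sat(AF (q ∧ p)) = {0, 1, 3}
2 ∉ Sat(AF (q ∧ p)) = {0, 1, 3}, so the formula does not hold at 2.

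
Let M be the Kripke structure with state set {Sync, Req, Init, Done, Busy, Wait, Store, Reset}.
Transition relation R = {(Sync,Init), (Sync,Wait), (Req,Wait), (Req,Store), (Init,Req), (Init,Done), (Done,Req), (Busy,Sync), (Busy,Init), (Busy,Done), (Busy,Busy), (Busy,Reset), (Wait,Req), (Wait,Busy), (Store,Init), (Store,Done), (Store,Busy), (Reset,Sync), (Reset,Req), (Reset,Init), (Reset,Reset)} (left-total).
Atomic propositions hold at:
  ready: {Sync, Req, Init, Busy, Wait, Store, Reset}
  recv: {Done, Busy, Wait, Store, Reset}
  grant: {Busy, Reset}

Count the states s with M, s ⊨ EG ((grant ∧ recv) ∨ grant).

2

Sat(grant ∧ recv) = {Busy, Reset}
Sat((grant ∧ recv) ∨ grant) = {Busy, Reset}
EG ((grant ∧ recv) ∨ grant): greatest fixpoint, start Z0 = {Busy, Reset}, keep only states in Sat with some successor in Z. Already a fixed point.
Sat(EG ((grant ∧ recv) ∨ grant)) = {Busy, Reset}
|Sat(EG ((grant ∧ recv) ∨ grant))| = |{Busy, Reset}| = 2.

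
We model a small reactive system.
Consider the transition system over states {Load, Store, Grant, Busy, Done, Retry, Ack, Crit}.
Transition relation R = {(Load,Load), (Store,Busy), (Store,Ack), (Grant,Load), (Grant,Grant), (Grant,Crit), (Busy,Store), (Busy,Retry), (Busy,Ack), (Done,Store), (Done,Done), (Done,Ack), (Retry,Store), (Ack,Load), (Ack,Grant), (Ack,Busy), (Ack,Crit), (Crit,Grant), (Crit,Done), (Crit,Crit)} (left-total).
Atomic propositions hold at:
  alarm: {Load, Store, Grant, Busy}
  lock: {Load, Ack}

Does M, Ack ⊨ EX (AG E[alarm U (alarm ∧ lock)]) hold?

Yes

Sat(alarm ∧ lock) = {Load}
E[alarm U (alarm ∧ lock)]: least fixpoint, start Z0 = Sat((alarm ∧ lock)) = {Load}, add states in Sat(alarm) with some successor in Z. Z1 = {Load, Grant}; fixed.
Sat(E[alarm U (alarm ∧ lock)]) = {Load, Grant}
AG E[alarm U (alarm ∧ lock)]: greatest fixpoint, start Z0 = {Load, Grant}, keep only states in Sat with every successor in Z. Z1 = {Load}; fixed.
Sat(AG E[alarm U (alarm ∧ lock)]) = {Load}
Sat(EX (AG E[alarm U (alarm ∧ lock)])) = {s : some successor in {Load}} = {Load, Grant, Ack}
Ack ∈ Sat(EX (AG E[alarm U (alarm ∧ lock)])) = {Load, Grant, Ack}, so the formula holds at Ack.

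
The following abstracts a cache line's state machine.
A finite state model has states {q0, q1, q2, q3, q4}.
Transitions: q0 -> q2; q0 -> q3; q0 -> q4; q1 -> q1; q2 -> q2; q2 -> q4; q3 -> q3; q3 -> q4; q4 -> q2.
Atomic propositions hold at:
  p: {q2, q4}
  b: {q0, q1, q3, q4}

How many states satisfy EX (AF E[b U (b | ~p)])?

4

Sat(~p) = {q0, q1, q3}
Sat(b | ~p) = {q0, q1, q3, q4}
E[b U (b | ~p)]: least fixpoint, start Z0 = Sat((b | ~p)) = {q0, q1, q3, q4}, add states in Sat(b) with some successor in Z. Already a fixed point.
Sat(E[b U (b | ~p)]) = {q0, q1, q3, q4}
AF E[b U (b | ~p)]: least fixpoint, start Z0 = {q0, q1, q3, q4}, add states with every successor in Z. Already a fixed point.
Sat(AF E[b U (b | ~p)]) = {q0, q1, q3, q4}
Sat(EX (AF E[b U (b | ~p)])) = {s : some successor in {q0, q1, q3, q4}} = {q0, q1, q2, q3}
|Sat(EX (AF E[b U (b | ~p)]))| = |{q0, q1, q2, q3}| = 4.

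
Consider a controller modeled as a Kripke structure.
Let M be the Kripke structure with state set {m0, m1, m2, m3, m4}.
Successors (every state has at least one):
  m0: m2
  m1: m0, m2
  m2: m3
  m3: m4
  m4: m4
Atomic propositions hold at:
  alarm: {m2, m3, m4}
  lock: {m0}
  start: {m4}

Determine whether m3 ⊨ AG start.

No

AG start: greatest fixpoint, start Z0 = {m4}, keep only states in Sat with every successor in Z. Already a fixed point.
Sat(AG start) = {m4}
m3 ∉ Sat(AG start) = {m4}, so the formula does not hold at m3.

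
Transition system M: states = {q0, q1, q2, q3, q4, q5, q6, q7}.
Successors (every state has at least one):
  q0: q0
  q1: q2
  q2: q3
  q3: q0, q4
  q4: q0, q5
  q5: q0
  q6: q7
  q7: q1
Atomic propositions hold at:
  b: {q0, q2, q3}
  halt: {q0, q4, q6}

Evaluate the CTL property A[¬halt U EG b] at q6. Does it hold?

No

Sat(¬halt) = {q1, q2, q3, q5, q7}
EG b: greatest fixpoint, start Z0 = {q0, q2, q3}, keep only states in Sat with some successor in Z. Already a fixed point.
Sat(EG b) = {q0, q2, q3}
A[¬halt U EG b]: least fixpoint, start Z0 = Sat(EG b) = {q0, q2, q3}, add states in Sat(¬halt) with every successor in Z. Z1 = {q0, q1, q2, q3, q5}; Z2 = {q0, q1, q2, q3, q5, q7}; fixed.
Sat(A[¬halt U EG b]) = {q0, q1, q2, q3, q5, q7}
q6 ∉ Sat(A[¬halt U EG b]) = {q0, q1, q2, q3, q5, q7}, so the formula does not hold at q6.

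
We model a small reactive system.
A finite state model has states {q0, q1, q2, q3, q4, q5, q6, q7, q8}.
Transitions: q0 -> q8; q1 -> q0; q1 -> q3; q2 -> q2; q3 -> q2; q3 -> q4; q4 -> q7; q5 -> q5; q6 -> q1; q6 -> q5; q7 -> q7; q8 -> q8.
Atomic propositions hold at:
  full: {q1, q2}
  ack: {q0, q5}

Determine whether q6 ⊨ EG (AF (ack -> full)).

Yes

Sat(ack -> full) = {q1, q2, q3, q4, q6, q7, q8}
AF (ack -> full): least fixpoint, start Z0 = {q1, q2, q3, q4, q6, q7, q8}, add states with every successor in Z. Z1 = {q0, q1, q2, q3, q4, q6, q7, q8}; fixed.
Sat(AF (ack -> full)) = {q0, q1, q2, q3, q4, q6, q7, q8}
EG (AF (ack -> full)): greatest fixpoint, start Z0 = {q0, q1, q2, q3, q4, q6, q7, q8}, keep only states in Sat with some successor in Z. Already a fixed point.
Sat(EG (AF (ack -> full))) = {q0, q1, q2, q3, q4, q6, q7, q8}
q6 ∈ Sat(EG (AF (ack -> full))) = {q0, q1, q2, q3, q4, q6, q7, q8}, so the formula holds at q6.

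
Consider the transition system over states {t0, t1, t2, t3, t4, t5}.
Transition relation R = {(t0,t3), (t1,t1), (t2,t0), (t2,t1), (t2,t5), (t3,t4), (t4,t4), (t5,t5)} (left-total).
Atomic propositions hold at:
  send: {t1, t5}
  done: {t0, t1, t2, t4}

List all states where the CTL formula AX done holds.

Sat(AX done) = {s : every successor in {t0, t1, t2, t4}} = {t1, t3, t4}

{t1, t3, t4}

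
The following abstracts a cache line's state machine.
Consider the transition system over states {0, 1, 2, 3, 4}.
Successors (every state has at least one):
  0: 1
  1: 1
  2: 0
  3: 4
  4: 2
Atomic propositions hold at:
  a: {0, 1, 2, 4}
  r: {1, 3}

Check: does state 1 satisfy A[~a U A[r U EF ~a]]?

No

Sat(~a) = {3}
EF ~a: least fixpoint, start Z0 = {3}, add states with some successor in Z. Already a fixed point.
Sat(EF ~a) = {3}
A[r U EF ~a]: least fixpoint, start Z0 = Sat(EF ~a) = {3}, add states in Sat(r) with every successor in Z. Already a fixed point.
Sat(A[r U EF ~a]) = {3}
A[~a U A[r U EF ~a]]: least fixpoint, start Z0 = Sat(A[r U EF ~a]) = {3}, add states in Sat(~a) with every successor in Z. Already a fixed point.
Sat(A[~a U A[r U EF ~a]]) = {3}
1 ∉ Sat(A[~a U A[r U EF ~a]]) = {3}, so the formula does not hold at 1.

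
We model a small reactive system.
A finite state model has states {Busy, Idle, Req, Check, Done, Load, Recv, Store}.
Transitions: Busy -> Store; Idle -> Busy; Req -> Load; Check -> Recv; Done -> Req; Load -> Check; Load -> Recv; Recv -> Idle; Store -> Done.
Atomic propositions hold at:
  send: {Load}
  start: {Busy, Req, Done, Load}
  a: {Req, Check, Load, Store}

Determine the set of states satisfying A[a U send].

{Req, Load}

A[a U send]: least fixpoint, start Z0 = Sat(send) = {Load}, add states in Sat(a) with every successor in Z. Z1 = {Req, Load}; fixed.
Sat(A[a U send]) = {Req, Load}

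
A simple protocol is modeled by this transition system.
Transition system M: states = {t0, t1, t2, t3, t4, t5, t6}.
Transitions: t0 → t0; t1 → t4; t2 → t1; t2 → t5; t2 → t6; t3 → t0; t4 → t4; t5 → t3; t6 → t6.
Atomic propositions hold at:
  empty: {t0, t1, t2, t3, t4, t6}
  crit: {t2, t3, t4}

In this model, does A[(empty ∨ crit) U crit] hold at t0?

No

Sat(empty ∨ crit) = {t0, t1, t2, t3, t4, t6}
A[(empty ∨ crit) U crit]: least fixpoint, start Z0 = Sat(crit) = {t2, t3, t4}, add states in Sat(empty ∨ crit) with every successor in Z. Z1 = {t1, t2, t3, t4}; fixed.
Sat(A[(empty ∨ crit) U crit]) = {t1, t2, t3, t4}
t0 ∉ Sat(A[(empty ∨ crit) U crit]) = {t1, t2, t3, t4}, so the formula does not hold at t0.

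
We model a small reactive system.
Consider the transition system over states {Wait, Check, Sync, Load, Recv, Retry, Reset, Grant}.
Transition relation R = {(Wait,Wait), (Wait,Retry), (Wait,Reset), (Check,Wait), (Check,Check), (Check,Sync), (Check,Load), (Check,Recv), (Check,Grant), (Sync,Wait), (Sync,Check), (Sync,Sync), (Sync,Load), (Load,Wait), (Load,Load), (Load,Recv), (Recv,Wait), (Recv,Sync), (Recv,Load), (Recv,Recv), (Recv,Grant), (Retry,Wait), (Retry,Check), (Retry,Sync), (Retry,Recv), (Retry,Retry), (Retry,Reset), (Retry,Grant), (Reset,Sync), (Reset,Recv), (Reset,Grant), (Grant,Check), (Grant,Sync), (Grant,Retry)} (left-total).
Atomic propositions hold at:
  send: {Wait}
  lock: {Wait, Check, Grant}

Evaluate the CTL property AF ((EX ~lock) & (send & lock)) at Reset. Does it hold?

Sat(~lock) = {Sync, Load, Recv, Retry, Reset}
Sat(EX ~lock) = {s : some successor in {Sync, Load, Recv, Retry, Reset}} = {Wait, Check, Sync, Load, Recv, Retry, Reset, Grant}
Sat(send & lock) = {Wait}
Sat((EX ~lock) & (send & lock)) = {Wait}
AF ((EX ~lock) & (send & lock)): least fixpoint, start Z0 = {Wait}, add states with every successor in Z. Already a fixed point.
Sat(AF ((EX ~lock) & (send & lock))) = {Wait}
Reset ∉ Sat(AF ((EX ~lock) & (send & lock))) = {Wait}, so the formula does not hold at Reset.

No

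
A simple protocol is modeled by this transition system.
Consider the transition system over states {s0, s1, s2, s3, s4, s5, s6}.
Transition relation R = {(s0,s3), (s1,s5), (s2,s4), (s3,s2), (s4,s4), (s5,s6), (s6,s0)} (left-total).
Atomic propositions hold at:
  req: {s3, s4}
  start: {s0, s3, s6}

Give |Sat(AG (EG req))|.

1

EG req: greatest fixpoint, start Z0 = {s3, s4}, keep only states in Sat with some successor in Z. Z1 = {s4}; fixed.
Sat(EG req) = {s4}
AG (EG req): greatest fixpoint, start Z0 = {s4}, keep only states in Sat with every successor in Z. Already a fixed point.
Sat(AG (EG req)) = {s4}
|Sat(AG (EG req))| = |{s4}| = 1.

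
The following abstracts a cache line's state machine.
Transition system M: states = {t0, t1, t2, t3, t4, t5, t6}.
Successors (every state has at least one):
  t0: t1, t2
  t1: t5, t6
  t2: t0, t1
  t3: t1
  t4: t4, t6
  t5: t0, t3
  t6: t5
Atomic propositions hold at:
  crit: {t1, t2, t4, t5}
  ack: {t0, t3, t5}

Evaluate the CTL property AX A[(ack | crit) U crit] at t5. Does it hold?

Sat(ack | crit) = {t0, t1, t2, t3, t4, t5}
A[(ack | crit) U crit]: least fixpoint, start Z0 = Sat(crit) = {t1, t2, t4, t5}, add states in Sat(ack | crit) with every successor in Z. Z1 = {t0, t1, t2, t3, t4, t5}; fixed.
Sat(A[(ack | crit) U crit]) = {t0, t1, t2, t3, t4, t5}
Sat(AX A[(ack | crit) U crit]) = {s : every successor in {t0, t1, t2, t3, t4, t5}} = {t0, t2, t3, t5, t6}
t5 ∈ Sat(AX A[(ack | crit) U crit]) = {t0, t2, t3, t5, t6}, so the formula holds at t5.

Yes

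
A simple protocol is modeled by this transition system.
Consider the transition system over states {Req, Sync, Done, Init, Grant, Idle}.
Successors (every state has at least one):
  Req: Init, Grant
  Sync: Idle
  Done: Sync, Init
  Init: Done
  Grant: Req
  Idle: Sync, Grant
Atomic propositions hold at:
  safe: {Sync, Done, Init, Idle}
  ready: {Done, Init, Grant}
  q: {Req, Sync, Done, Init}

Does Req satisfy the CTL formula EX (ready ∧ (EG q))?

Yes

EG q: greatest fixpoint, start Z0 = {Req, Sync, Done, Init}, keep only states in Sat with some successor in Z. Z1 = {Req, Done, Init}; fixed.
Sat(EG q) = {Req, Done, Init}
Sat(ready ∧ (EG q)) = {Done, Init}
Sat(EX (ready ∧ (EG q))) = {s : some successor in {Done, Init}} = {Req, Done, Init}
Req ∈ Sat(EX (ready ∧ (EG q))) = {Req, Done, Init}, so the formula holds at Req.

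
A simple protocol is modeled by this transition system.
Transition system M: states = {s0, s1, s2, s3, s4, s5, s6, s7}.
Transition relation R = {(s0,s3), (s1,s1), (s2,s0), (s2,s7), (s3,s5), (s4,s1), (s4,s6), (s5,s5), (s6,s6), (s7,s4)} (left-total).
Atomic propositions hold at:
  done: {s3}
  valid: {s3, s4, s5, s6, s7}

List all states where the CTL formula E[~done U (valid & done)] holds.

{s0, s2, s3}

Sat(~done) = {s0, s1, s2, s4, s5, s6, s7}
Sat(valid & done) = {s3}
E[~done U (valid & done)]: least fixpoint, start Z0 = Sat((valid & done)) = {s3}, add states in Sat(~done) with some successor in Z. Z1 = {s0, s3}; Z2 = {s0, s2, s3}; fixed.
Sat(E[~done U (valid & done)]) = {s0, s2, s3}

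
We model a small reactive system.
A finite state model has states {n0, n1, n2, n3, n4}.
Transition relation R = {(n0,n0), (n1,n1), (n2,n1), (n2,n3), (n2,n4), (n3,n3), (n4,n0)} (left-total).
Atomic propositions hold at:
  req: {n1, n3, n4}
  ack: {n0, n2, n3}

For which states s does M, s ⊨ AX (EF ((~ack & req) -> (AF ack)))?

Sat(~ack) = {n1, n4}
Sat(~ack & req) = {n1, n4}
AF ack: least fixpoint, start Z0 = {n0, n2, n3}, add states with every successor in Z. Z1 = {n0, n2, n3, n4}; fixed.
Sat(AF ack) = {n0, n2, n3, n4}
Sat((~ack & req) -> (AF ack)) = {n0, n2, n3, n4}
EF ((~ack & req) -> (AF ack)): least fixpoint, start Z0 = {n0, n2, n3, n4}, add states with some successor in Z. Already a fixed point.
Sat(EF ((~ack & req) -> (AF ack))) = {n0, n2, n3, n4}
Sat(AX (EF ((~ack & req) -> (AF ack)))) = {s : every successor in {n0, n2, n3, n4}} = {n0, n3, n4}

{n0, n3, n4}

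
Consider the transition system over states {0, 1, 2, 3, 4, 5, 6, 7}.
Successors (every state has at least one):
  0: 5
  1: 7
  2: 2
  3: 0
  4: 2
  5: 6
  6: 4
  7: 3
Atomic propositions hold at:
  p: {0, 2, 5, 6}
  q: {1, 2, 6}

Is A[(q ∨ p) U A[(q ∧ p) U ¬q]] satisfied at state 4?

Sat(q ∨ p) = {0, 1, 2, 5, 6}
Sat(q ∧ p) = {2, 6}
Sat(¬q) = {0, 3, 4, 5, 7}
A[(q ∧ p) U ¬q]: least fixpoint, start Z0 = Sat(¬q) = {0, 3, 4, 5, 7}, add states in Sat(q ∧ p) with every successor in Z. Z1 = {0, 3, 4, 5, 6, 7}; fixed.
Sat(A[(q ∧ p) U ¬q]) = {0, 3, 4, 5, 6, 7}
A[(q ∨ p) U A[(q ∧ p) U ¬q]]: least fixpoint, start Z0 = Sat(A[(q ∧ p) U ¬q]) = {0, 3, 4, 5, 6, 7}, add states in Sat(q ∨ p) with every successor in Z. Z1 = {0, 1, 3, 4, 5, 6, 7}; fixed.
Sat(A[(q ∨ p) U A[(q ∧ p) U ¬q]]) = {0, 1, 3, 4, 5, 6, 7}
4 ∈ Sat(A[(q ∨ p) U A[(q ∧ p) U ¬q]]) = {0, 1, 3, 4, 5, 6, 7}, so the formula holds at 4.

Yes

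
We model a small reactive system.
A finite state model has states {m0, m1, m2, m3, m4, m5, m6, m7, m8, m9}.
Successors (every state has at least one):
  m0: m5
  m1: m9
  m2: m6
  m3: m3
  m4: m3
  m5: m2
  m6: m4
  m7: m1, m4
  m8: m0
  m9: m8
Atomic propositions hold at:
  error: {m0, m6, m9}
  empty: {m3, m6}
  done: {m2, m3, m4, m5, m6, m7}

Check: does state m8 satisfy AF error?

AF error: least fixpoint, start Z0 = {m0, m6, m9}, add states with every successor in Z. Z1 = {m0, m1, m2, m6, m8, m9}; Z2 = {m0, m1, m2, m5, m6, m8, m9}; fixed.
Sat(AF error) = {m0, m1, m2, m5, m6, m8, m9}
m8 ∈ Sat(AF error) = {m0, m1, m2, m5, m6, m8, m9}, so the formula holds at m8.

Yes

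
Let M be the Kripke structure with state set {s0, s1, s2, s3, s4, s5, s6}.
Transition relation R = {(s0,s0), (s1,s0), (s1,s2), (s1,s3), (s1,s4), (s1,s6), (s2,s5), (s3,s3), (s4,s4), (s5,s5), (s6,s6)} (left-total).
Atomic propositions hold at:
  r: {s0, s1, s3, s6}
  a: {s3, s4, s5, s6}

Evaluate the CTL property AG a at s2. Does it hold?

No

AG a: greatest fixpoint, start Z0 = {s3, s4, s5, s6}, keep only states in Sat with every successor in Z. Already a fixed point.
Sat(AG a) = {s3, s4, s5, s6}
s2 ∉ Sat(AG a) = {s3, s4, s5, s6}, so the formula does not hold at s2.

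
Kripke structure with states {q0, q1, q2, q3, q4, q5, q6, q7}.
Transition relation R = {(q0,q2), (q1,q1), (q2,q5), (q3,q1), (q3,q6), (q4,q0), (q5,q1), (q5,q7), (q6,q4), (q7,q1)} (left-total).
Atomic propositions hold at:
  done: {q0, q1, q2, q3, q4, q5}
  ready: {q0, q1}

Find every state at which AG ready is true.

{q1}

AG ready: greatest fixpoint, start Z0 = {q0, q1}, keep only states in Sat with every successor in Z. Z1 = {q1}; fixed.
Sat(AG ready) = {q1}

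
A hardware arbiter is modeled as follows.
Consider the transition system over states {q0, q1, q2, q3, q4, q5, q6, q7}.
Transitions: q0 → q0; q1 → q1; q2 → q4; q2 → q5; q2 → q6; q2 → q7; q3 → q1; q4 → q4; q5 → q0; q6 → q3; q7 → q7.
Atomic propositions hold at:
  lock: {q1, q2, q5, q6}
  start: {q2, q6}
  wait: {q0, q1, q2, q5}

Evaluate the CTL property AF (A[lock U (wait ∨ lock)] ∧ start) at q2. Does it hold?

Yes

Sat(wait ∨ lock) = {q0, q1, q2, q5, q6}
A[lock U (wait ∨ lock)]: least fixpoint, start Z0 = Sat((wait ∨ lock)) = {q0, q1, q2, q5, q6}, add states in Sat(lock) with every successor in Z. Already a fixed point.
Sat(A[lock U (wait ∨ lock)]) = {q0, q1, q2, q5, q6}
Sat(A[lock U (wait ∨ lock)] ∧ start) = {q2, q6}
AF (A[lock U (wait ∨ lock)] ∧ start): least fixpoint, start Z0 = {q2, q6}, add states with every successor in Z. Already a fixed point.
Sat(AF (A[lock U (wait ∨ lock)] ∧ start)) = {q2, q6}
q2 ∈ Sat(AF (A[lock U (wait ∨ lock)] ∧ start)) = {q2, q6}, so the formula holds at q2.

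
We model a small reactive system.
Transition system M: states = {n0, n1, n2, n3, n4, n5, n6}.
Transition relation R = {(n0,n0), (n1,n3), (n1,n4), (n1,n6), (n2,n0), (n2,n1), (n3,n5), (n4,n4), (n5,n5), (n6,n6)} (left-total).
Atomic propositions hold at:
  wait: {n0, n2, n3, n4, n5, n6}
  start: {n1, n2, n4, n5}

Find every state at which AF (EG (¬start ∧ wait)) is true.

Sat(¬start) = {n0, n3, n6}
Sat(¬start ∧ wait) = {n0, n3, n6}
EG (¬start ∧ wait): greatest fixpoint, start Z0 = {n0, n3, n6}, keep only states in Sat with some successor in Z. Z1 = {n0, n6}; fixed.
Sat(EG (¬start ∧ wait)) = {n0, n6}
AF (EG (¬start ∧ wait)): least fixpoint, start Z0 = {n0, n6}, add states with every successor in Z. Already a fixed point.
Sat(AF (EG (¬start ∧ wait))) = {n0, n6}

{n0, n6}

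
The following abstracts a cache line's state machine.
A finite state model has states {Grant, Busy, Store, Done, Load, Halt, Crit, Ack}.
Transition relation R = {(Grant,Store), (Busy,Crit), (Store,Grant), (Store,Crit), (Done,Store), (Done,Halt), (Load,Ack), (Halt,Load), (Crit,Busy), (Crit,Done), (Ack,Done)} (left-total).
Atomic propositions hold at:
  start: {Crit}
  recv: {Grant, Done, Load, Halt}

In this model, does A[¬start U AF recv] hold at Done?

Yes

Sat(¬start) = {Grant, Busy, Store, Done, Load, Halt, Ack}
AF recv: least fixpoint, start Z0 = {Grant, Done, Load, Halt}, add states with every successor in Z. Z1 = {Grant, Done, Load, Halt, Ack}; fixed.
Sat(AF recv) = {Grant, Done, Load, Halt, Ack}
A[¬start U AF recv]: least fixpoint, start Z0 = Sat(AF recv) = {Grant, Done, Load, Halt, Ack}, add states in Sat(¬start) with every successor in Z. Already a fixed point.
Sat(A[¬start U AF recv]) = {Grant, Done, Load, Halt, Ack}
Done ∈ Sat(A[¬start U AF recv]) = {Grant, Done, Load, Halt, Ack}, so the formula holds at Done.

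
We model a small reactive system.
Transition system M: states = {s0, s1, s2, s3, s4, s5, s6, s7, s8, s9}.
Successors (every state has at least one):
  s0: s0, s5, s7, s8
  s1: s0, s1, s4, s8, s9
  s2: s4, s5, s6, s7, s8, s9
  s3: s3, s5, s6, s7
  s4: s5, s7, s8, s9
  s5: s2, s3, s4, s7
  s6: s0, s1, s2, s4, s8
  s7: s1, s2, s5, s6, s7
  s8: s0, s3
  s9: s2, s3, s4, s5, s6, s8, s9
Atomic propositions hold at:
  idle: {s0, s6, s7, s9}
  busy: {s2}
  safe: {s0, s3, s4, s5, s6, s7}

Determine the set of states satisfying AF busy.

AF busy: least fixpoint, start Z0 = {s2}, add states with every successor in Z. Already a fixed point.
Sat(AF busy) = {s2}

{s2}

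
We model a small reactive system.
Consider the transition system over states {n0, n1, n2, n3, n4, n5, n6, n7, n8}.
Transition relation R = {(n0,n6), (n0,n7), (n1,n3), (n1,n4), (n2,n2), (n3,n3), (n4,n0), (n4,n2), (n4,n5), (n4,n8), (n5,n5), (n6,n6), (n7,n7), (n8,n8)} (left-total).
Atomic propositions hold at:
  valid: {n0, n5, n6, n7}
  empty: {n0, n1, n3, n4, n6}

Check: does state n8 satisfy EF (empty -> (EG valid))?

Yes

EG valid: greatest fixpoint, start Z0 = {n0, n5, n6, n7}, keep only states in Sat with some successor in Z. Already a fixed point.
Sat(EG valid) = {n0, n5, n6, n7}
Sat(empty -> (EG valid)) = {n0, n2, n5, n6, n7, n8}
EF (empty -> (EG valid)): least fixpoint, start Z0 = {n0, n2, n5, n6, n7, n8}, add states with some successor in Z. Z1 = {n0, n2, n4, n5, n6, n7, n8}; Z2 = {n0, n1, n2, n4, n5, n6, n7, n8}; fixed.
Sat(EF (empty -> (EG valid))) = {n0, n1, n2, n4, n5, n6, n7, n8}
n8 ∈ Sat(EF (empty -> (EG valid))) = {n0, n1, n2, n4, n5, n6, n7, n8}, so the formula holds at n8.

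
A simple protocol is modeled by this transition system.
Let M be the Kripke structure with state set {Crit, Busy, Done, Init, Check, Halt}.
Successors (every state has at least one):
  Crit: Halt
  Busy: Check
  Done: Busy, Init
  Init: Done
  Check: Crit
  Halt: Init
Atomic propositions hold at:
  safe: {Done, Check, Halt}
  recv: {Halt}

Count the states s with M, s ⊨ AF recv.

4

AF recv: least fixpoint, start Z0 = {Halt}, add states with every successor in Z. Z1 = {Crit, Halt}; Z2 = {Crit, Check, Halt}; Z3 = {Crit, Busy, Check, Halt}; fixed.
Sat(AF recv) = {Crit, Busy, Check, Halt}
|Sat(AF recv)| = |{Crit, Busy, Check, Halt}| = 4.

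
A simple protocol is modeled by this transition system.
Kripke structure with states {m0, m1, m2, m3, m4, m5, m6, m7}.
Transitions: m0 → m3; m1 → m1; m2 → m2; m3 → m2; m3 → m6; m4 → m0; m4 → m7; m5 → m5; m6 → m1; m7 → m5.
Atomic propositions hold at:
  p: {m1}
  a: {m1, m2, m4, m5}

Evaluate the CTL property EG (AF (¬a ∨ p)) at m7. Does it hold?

No

Sat(¬a) = {m0, m3, m6, m7}
Sat(¬a ∨ p) = {m0, m1, m3, m6, m7}
AF (¬a ∨ p): least fixpoint, start Z0 = {m0, m1, m3, m6, m7}, add states with every successor in Z. Z1 = {m0, m1, m3, m4, m6, m7}; fixed.
Sat(AF (¬a ∨ p)) = {m0, m1, m3, m4, m6, m7}
EG (AF (¬a ∨ p)): greatest fixpoint, start Z0 = {m0, m1, m3, m4, m6, m7}, keep only states in Sat with some successor in Z. Z1 = {m0, m1, m3, m4, m6}; fixed.
Sat(EG (AF (¬a ∨ p))) = {m0, m1, m3, m4, m6}
m7 ∉ Sat(EG (AF (¬a ∨ p))) = {m0, m1, m3, m4, m6}, so the formula does not hold at m7.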